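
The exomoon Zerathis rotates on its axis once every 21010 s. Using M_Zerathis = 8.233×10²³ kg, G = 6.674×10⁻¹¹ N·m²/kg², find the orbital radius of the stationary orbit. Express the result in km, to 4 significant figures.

μ = GM = 6.674×10⁻¹¹ × 8.233×10²³ = 5.495×10¹³ m³/s².
A synchronous orbit has period T, so by Kepler's third law a = (μT²/4π²)^(1/3).
μT²/4π² = 5.495×10¹³ × (2.101×10⁴)² / 39.48 = 6.144×10²⁰ m³.
a = 8.501×10⁶ m = 8501.2 km.

r_sync ≈ 8501 km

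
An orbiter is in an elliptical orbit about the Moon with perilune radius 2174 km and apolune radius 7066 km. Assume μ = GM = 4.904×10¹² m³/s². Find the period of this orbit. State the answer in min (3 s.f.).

Semi-major axis a = (r_p + r_a)/2 = (2174.0 + 7066.0)/2 = 4620.0 km = 4.620×10⁶ m.
By Kepler's third law T = 2π√(a³/μ) = 2π × 4.484×10³ = 2.818×10⁴ s.
= 469.6 min.

T ≈ 470 min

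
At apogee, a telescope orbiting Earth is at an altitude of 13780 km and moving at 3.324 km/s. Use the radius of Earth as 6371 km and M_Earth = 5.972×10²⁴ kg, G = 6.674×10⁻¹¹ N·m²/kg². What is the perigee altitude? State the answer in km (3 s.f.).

μ = GM = 6.674×10⁻¹¹ × 5.972×10²⁴ = 3.986×10¹⁴ m³/s².
r_a = 6371 + 13780 = 20151 km = 2.015×10⁷ m.
Specific energy ε = v²/2 − μ/r = -1.425×10⁷ J/kg, so a = −μ/(2ε) = 1.398×10⁷ m.
The apsides satisfy r_p + r_a = 2a, so the perigee radius is 2a − r_a = 7.810×10⁶ m = 7809.6 km.
Perigee altitude = 7809.6 − 6371 = 1438.6 km.

perigee altitude ≈ 1440 km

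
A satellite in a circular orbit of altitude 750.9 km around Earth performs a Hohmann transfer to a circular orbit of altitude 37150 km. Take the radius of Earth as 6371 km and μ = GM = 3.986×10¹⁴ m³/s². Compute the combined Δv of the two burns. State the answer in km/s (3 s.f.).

r₁ = 6371 + 750.9 = 7121.9 km = 7.1219×10⁶ m.
r₂ = 6371 + 37150 = 43521 km = 4.3521×10⁷ m.
Transfer ellipse a_t = (r₁ + r₂)/2 = 2.532×10⁷ m.
At r₁: circular v_c1 = √(μ/r₁) = 7481 m/s; transfer-perigee v_p = √[μ(2/r₁ − 1/a_t)] = 9808 m/s.
Δv₁ = v_p − v_c1 = 2327 m/s.
At r₂: circular v_c2 = √(μ/r₂) = 3026 m/s; transfer-apogee v_a = √[μ(2/r₂ − 1/a_t)] = 1605 m/s.
Δv₂ = v_c2 − v_a = 1421 m/s.
Total Δv = Δv₁ + Δv₂ = 3748 m/s = 3.748 km/s.

Δv_total ≈ 3.75 km/s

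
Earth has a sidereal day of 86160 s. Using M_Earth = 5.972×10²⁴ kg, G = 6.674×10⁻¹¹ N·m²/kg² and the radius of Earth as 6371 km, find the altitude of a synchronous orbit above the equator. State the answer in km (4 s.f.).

h_sync ≈ 35790 km

μ = GM = 6.674×10⁻¹¹ × 5.972×10²⁴ = 3.986×10¹⁴ m³/s².
A synchronous orbit has period T, so by Kepler's third law a = (μT²/4π²)^(1/3).
μT²/4π² = 3.986×10¹⁴ × (8.616×10⁴)² / 39.48 = 7.495×10²² m³.
a = 4.216×10⁷ m = 42162 km.
Altitude h = a − R = 42162 − 6371 = 35791 km.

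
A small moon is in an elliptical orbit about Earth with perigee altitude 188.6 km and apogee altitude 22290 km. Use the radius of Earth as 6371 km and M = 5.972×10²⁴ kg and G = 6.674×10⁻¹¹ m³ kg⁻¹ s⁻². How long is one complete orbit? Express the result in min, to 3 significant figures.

μ = GM = 6.674×10⁻¹¹ × 5.972×10²⁴ = 3.986×10¹⁴ m³/s².
r_p = 6371 + 188.6 = 6559.6 km = 6.5596×10⁶ m.
r_a = 6371 + 22290 = 28661 km = 2.8661×10⁷ m.
Semi-major axis a = (r_p + r_a)/2 = (6559.6 + 28661)/2 = 17610 km = 1.761×10⁷ m.
By Kepler's third law T = 2π√(a³/μ) = 2π × 3.702×10³ = 2.326×10⁴ s.
= 387.6 min.

T ≈ 388 min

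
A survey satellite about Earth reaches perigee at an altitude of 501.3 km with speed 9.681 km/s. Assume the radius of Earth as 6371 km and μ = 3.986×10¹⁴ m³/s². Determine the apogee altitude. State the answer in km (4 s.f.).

apogee altitude ≈ 22540 km

r_p = 6371 + 501.3 = 6872.3 km = 6.872×10⁶ m.
Specific energy ε = v²/2 − μ/r = -1.114×10⁷ J/kg, so a = −μ/(2ε) = 1.789×10⁷ m.
The apsides satisfy r_p + r_a = 2a, so the apogee radius is 2a − r_p = 2.891×10⁷ m = 28908 km.
Apogee altitude = 28908 − 6371 = 22537 km.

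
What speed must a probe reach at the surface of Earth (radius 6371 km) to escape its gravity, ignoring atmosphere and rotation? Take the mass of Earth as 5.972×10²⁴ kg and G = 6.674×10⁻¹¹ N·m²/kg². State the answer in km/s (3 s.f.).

v_esc ≈ 11.2 km/s

μ = GM = 6.674×10⁻¹¹ × 5.972×10²⁴ = 3.986×10¹⁴ m³/s².
r = R = 6.371×10⁶ m.
Escape speed v_esc = √(2μ/r) = √(2 × 3.986×10¹⁴ / 6.371×10⁶) = √(1.251×10⁸) = 11190 m/s.
= 11.19 km/s.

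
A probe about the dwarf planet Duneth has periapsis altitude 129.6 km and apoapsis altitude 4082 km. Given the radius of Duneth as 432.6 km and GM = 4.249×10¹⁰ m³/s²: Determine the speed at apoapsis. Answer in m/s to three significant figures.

v ≈ 45.7 m/s

r_p = 432.6 + 129.6 = 562.20 km = 5.6220×10⁵ m.
r_a = 432.6 + 4082 = 4514.6 km = 4.5146×10⁶ m.
Semi-major axis a = (r_p + r_a)/2 = 2538.4 km = 2.538×10⁶ m.
Vis-viva: v² = μ(2/r − 1/a) = 4.249×10¹⁰ × (4.430×10⁻⁷ − 3.939×10⁻⁷) = 2.084×10³ m²/s².
v = 45.66 m/s.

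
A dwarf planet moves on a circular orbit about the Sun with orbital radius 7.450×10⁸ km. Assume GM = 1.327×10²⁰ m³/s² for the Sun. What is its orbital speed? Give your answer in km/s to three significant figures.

r = 7.450×10⁸ km = 7.450×10¹¹ m.
For a circular orbit v = √(μ/r) = √(1.327×10²⁰ / 7.450×10¹¹) = √(1.781×10⁸) = 13350 m/s.
That is 13.35 km/s.

v ≈ 13.3 km/s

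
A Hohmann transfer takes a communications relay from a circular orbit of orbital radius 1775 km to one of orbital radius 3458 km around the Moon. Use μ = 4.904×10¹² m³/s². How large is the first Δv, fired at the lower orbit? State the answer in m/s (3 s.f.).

Δv ≈ 249 m/s

r₁ = 1775 km = 1.775×10⁶ m.
r₂ = 3458 km = 3.458×10⁶ m.
Transfer ellipse a_t = (r₁ + r₂)/2 = 2.616×10⁶ m.
At r₁: circular v_c1 = √(μ/r₁) = 1662 m/s; transfer-perilune v_p = √[μ(2/r₁ − 1/a_t)] = 1911 m/s.
Δv₁ = v_p − v_c1 = 248.7 m/s.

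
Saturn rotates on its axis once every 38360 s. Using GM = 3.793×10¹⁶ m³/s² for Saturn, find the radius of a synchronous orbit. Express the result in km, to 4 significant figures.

r_sync ≈ 1.122×10⁵ km

A synchronous orbit has period T, so by Kepler's third law a = (μT²/4π²)^(1/3).
μT²/4π² = 3.793×10¹⁶ × (3.836×10⁴)² / 39.48 = 1.414×10²⁴ m³.
a = 1.122×10⁸ m = 1.1223×10⁵ km.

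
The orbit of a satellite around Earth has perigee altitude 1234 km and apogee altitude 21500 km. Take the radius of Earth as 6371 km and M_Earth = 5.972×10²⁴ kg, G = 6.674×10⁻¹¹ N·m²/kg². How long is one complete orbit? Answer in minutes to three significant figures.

T ≈ 392 minutes

μ = GM = 6.674×10⁻¹¹ × 5.972×10²⁴ = 3.986×10¹⁴ m³/s².
r_p = 6371 + 1234 = 7605.0 km = 7.6050×10⁶ m.
r_a = 6371 + 21500 = 27871 km = 2.7871×10⁷ m.
Semi-major axis a = (r_p + r_a)/2 = (7605.0 + 27871)/2 = 17738 km = 1.774×10⁷ m.
By Kepler's third law T = 2π√(a³/μ) = 2π × 3.742×10³ = 2.351×10⁴ s.
= 391.9 minutes.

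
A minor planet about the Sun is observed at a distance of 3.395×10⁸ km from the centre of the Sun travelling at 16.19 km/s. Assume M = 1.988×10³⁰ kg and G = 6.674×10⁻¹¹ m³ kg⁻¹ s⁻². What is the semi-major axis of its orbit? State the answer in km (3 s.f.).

a ≈ 2.55×10⁸ km

μ = GM = 6.674×10⁻¹¹ × 1.988×10³⁰ = 1.327×10²⁰ m³/s².
r = 3.395×10¹¹ m.
Specific orbital energy ε = v²/2 − μ/r = (16190)²/2 − 1.327×10²⁰/3.395×10¹¹ = -2.597×10⁸ J/kg.
Since ε = −μ/(2a), a = −μ/(2ε) = 2.554×10¹¹ m = 2.5540×10⁸ km.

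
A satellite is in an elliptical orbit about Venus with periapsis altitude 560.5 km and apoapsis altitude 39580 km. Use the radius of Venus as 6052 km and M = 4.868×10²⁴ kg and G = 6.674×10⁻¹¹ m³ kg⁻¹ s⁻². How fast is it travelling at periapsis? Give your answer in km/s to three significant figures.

v ≈ 9.26 km/s

μ = GM = 6.674×10⁻¹¹ × 4.868×10²⁴ = 3.249×10¹⁴ m³/s².
r_p = 6052 + 560.5 = 6612.5 km = 6.6125×10⁶ m.
r_a = 6052 + 39580 = 45632 km = 4.5632×10⁷ m.
Semi-major axis a = (r_p + r_a)/2 = 26122 km = 2.612×10⁷ m.
Vis-viva: v² = μ(2/r − 1/a) = 3.249×10¹⁴ × (3.025×10⁻⁷ − 3.828×10⁻⁸) = 8.583×10⁷ m²/s².
v = 9264 m/s = 9.264 km/s.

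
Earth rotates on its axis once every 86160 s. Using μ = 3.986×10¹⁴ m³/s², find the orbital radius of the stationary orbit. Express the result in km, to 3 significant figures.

r_sync ≈ 42200 km

A synchronous orbit has period T, so by Kepler's third law a = (μT²/4π²)^(1/3).
μT²/4π² = 3.986×10¹⁴ × (8.616×10⁴)² / 39.48 = 7.495×10²² m³.
a = 4.216×10⁷ m = 42163 km.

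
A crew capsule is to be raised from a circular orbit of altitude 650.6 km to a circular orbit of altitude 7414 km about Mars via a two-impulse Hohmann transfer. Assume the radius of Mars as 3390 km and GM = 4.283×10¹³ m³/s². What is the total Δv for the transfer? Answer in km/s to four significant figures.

Δv_total ≈ 1.194 km/s

r₁ = 3390 + 650.6 = 4040.6 km = 4.0406×10⁶ m.
r₂ = 3390 + 7414 = 10804 km = 1.0804×10⁷ m.
Transfer ellipse a_t = (r₁ + r₂)/2 = 7.422×10⁶ m.
At r₁: circular v_c1 = √(μ/r₁) = 3256 m/s; transfer-periapsis v_p = √[μ(2/r₁ − 1/a_t)] = 3928 m/s.
Δv₁ = v_p − v_c1 = 672.3 m/s.
At r₂: circular v_c2 = √(μ/r₂) = 1991 m/s; transfer-apoapsis v_a = √[μ(2/r₂ − 1/a_t)] = 1469 m/s.
Δv₂ = v_c2 − v_a = 522.0 m/s.
Total Δv = Δv₁ + Δv₂ = 1194 m/s = 1.194 km/s.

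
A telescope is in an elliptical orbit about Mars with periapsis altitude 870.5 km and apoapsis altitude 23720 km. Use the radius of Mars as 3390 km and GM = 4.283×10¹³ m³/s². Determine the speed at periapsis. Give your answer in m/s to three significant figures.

v ≈ 4170 m/s

r_p = 3390 + 870.5 = 4260.5 km = 4.2605×10⁶ m.
r_a = 3390 + 23720 = 27110 km = 2.7110×10⁷ m.
Semi-major axis a = (r_p + r_a)/2 = 15685 km = 1.569×10⁷ m.
Vis-viva: v² = μ(2/r − 1/a) = 4.283×10¹³ × (4.694×10⁻⁷ − 6.375×10⁻⁸) = 1.738×10⁷ m²/s².
v = 4168 m/s.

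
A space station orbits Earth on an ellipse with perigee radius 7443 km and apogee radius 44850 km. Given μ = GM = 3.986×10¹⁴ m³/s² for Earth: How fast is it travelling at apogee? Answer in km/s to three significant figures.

Semi-major axis a = (r_p + r_a)/2 = 26146 km = 2.615×10⁷ m.
Vis-viva: v² = μ(2/r − 1/a) = 3.986×10¹⁴ × (4.459×10⁻⁸ − 3.825×10⁻⁸) = 2.530×10⁶ m²/s².
v = 1591 m/s = 1.591 km/s.

v ≈ 1.59 km/s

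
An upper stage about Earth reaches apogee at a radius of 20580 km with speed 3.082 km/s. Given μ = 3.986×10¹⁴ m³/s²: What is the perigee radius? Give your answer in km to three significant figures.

perigee radius ≈ 6690 km

r_a = 2.058×10⁷ m.
Specific energy ε = v²/2 − μ/r = -1.462×10⁷ J/kg, so a = −μ/(2ε) = 1.363×10⁷ m.
The apsides satisfy r_p + r_a = 2a, so the perigee radius is 2a − r_a = 6.686×10⁶ m = 6686.0 km.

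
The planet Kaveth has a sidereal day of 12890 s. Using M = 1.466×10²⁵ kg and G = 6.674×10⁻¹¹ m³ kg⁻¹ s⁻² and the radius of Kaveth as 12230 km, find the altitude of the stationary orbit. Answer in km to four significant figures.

h_sync ≈ 3798 km

μ = GM = 6.674×10⁻¹¹ × 1.466×10²⁵ = 9.784×10¹⁴ m³/s².
A synchronous orbit has period T, so by Kepler's third law a = (μT²/4π²)^(1/3).
μT²/4π² = 9.784×10¹⁴ × (1.289×10⁴)² / 39.48 = 4.118×10²¹ m³.
a = 1.603×10⁷ m = 16028 km.
Altitude h = a − R = 16028 − 12230 = 3798.3 km.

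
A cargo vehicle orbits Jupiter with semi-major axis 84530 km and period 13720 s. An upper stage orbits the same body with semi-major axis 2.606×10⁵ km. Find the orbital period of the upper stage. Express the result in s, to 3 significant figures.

T₂ ≈ 74300 s

Kepler's third law: T² ∝ a³, so T₂ = T₁ (a₂/a₁)^(3/2).
a₂/a₁ = 3.083, (a₂/a₁)^(3/2) = 5.413.
T₂ = 13720 × 5.413 = 74270 s.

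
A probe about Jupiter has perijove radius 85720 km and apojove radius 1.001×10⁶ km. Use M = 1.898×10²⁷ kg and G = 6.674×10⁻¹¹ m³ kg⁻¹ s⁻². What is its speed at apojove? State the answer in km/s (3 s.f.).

μ = GM = 6.674×10⁻¹¹ × 1.898×10²⁷ = 1.267×10¹⁷ m³/s².
Semi-major axis a = (r_p + r_a)/2 = 5.4336×10⁵ km = 5.434×10⁸ m.
Vis-viva: v² = μ(2/r − 1/a) = 1.267×10¹⁷ × (1.998×10⁻⁹ − 1.840×10⁻⁹) = 1.996×10⁷ m²/s².
v = 4468 m/s = 4.468 km/s.

v ≈ 4.47 km/s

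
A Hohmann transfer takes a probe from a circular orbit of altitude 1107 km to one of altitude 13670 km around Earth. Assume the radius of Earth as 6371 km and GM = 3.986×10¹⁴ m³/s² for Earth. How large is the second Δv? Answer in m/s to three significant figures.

r₁ = 6371 + 1107 = 7478.0 km = 7.4780×10⁶ m.
r₂ = 6371 + 13670 = 20041 km = 2.0041×10⁷ m.
Transfer ellipse a_t = (r₁ + r₂)/2 = 1.376×10⁷ m.
At r₁: circular v_c1 = √(μ/r₁) = 7301 m/s; transfer-perigee v_p = √[μ(2/r₁ − 1/a_t)] = 8811 m/s.
At r₂: circular v_c2 = √(μ/r₂) = 4460 m/s; transfer-apogee v_a = √[μ(2/r₂ − 1/a_t)] = 3288 m/s.
Δv₂ = v_c2 − v_a = 1172 m/s.

Δv ≈ 1170 m/s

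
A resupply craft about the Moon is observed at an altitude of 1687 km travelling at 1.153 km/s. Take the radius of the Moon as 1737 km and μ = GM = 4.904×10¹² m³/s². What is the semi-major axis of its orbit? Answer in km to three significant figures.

r = 1737 + 1687 = 3424.0 km = 3.424×10⁶ m.
Specific orbital energy ε = v²/2 − μ/r = (1153)²/2 − 4.904×10¹²/3.424×10⁶ = -7.675×10⁵ J/kg.
Since ε = −μ/(2a), a = −μ/(2ε) = 3.195×10⁶ m = 3194.6 km.

a ≈ 3190 km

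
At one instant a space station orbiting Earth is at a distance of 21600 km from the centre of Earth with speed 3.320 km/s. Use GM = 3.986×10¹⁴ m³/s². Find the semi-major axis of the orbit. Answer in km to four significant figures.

a ≈ 15400 km

r = 2.160×10⁷ m.
Specific orbital energy ε = v²/2 − μ/r = (3320)²/2 − 3.986×10¹⁴/2.160×10⁷ = -1.294×10⁷ J/kg.
Since ε = −μ/(2a), a = −μ/(2ε) = 1.540×10⁷ m = 15399 km.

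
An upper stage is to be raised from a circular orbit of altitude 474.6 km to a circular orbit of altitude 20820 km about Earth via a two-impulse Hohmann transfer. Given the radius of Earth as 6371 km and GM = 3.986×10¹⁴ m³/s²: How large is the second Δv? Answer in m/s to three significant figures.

Δv ≈ 1400 m/s

r₁ = 6371 + 474.6 = 6845.6 km = 6.8456×10⁶ m.
r₂ = 6371 + 20820 = 27191 km = 2.7191×10⁷ m.
Transfer ellipse a_t = (r₁ + r₂)/2 = 1.702×10⁷ m.
At r₁: circular v_c1 = √(μ/r₁) = 7631 m/s; transfer-perigee v_p = √[μ(2/r₁ − 1/a_t)] = 9645 m/s.
At r₂: circular v_c2 = √(μ/r₂) = 3829 m/s; transfer-apogee v_a = √[μ(2/r₂ − 1/a_t)] = 2428 m/s.
Δv₂ = v_c2 − v_a = 1400 m/s.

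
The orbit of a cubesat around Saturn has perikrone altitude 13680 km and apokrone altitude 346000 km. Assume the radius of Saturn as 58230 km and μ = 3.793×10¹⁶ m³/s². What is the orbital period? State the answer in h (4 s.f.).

r_p = 58230 + 13680 = 71910 km = 7.1910×10⁷ m.
r_a = 58230 + 346000 = 404230 km = 4.0423×10⁸ m.
Semi-major axis a = (r_p + r_a)/2 = (71910 + 4.0423×10⁵)/2 = 2.3807×10⁵ km = 2.381×10⁸ m.
By Kepler's third law T = 2π√(a³/μ) = 2π × 1.886×10⁴ = 1.185×10⁵ s.
= 32.92 h.

T ≈ 32.92 h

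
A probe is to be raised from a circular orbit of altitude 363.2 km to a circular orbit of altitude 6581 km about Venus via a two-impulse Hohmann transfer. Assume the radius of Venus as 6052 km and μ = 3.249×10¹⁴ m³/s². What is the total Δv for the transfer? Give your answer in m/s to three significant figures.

r₁ = 6052 + 363.2 = 6415.2 km = 6.4152×10⁶ m.
r₂ = 6052 + 6581 = 12633 km = 1.2633×10⁷ m.
Transfer ellipse a_t = (r₁ + r₂)/2 = 9.524×10⁶ m.
At r₁: circular v_c1 = √(μ/r₁) = 7117 m/s; transfer-periapsis v_p = √[μ(2/r₁ − 1/a_t)] = 8196 m/s.
Δv₁ = v_p − v_c1 = 1080 m/s.
At r₂: circular v_c2 = √(μ/r₂) = 5071 m/s; transfer-apoapsis v_a = √[μ(2/r₂ − 1/a_t)] = 4162 m/s.
Δv₂ = v_c2 − v_a = 909.2 m/s.
Total Δv = Δv₁ + Δv₂ = 1989 m/s.

Δv_total ≈ 1990 m/s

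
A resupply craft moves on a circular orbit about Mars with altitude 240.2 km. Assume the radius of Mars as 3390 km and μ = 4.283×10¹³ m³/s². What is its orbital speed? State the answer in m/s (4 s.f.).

v ≈ 3435 m/s

r = 3390 + 240.2 = 3630.2 km = 3.6302×10⁶ m.
For a circular orbit v = √(μ/r) = √(4.283×10¹³ / 3.630×10⁶) = √(1.180×10⁷) = 3435 m/s.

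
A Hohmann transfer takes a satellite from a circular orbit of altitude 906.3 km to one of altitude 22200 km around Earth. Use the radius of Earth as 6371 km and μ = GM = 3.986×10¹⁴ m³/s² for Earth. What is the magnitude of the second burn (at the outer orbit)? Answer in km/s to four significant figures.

r₁ = 6371 + 906.3 = 7277.3 km = 7.2773×10⁶ m.
r₂ = 6371 + 22200 = 28571 km = 2.8571×10⁷ m.
Transfer ellipse a_t = (r₁ + r₂)/2 = 1.792×10⁷ m.
At r₁: circular v_c1 = √(μ/r₁) = 7401 m/s; transfer-perigee v_p = √[μ(2/r₁ − 1/a_t)] = 9344 m/s.
At r₂: circular v_c2 = √(μ/r₂) = 3735 m/s; transfer-apogee v_a = √[μ(2/r₂ − 1/a_t)] = 2380 m/s.
Δv₂ = v_c2 − v_a = 1355 m/s.
= 1.355 km/s.

Δv ≈ 1.355 km/s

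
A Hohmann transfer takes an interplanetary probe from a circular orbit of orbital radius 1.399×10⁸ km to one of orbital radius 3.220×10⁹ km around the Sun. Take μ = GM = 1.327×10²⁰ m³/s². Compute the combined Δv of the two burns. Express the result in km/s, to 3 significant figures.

r₁ = 1.399×10⁸ km = 1.399×10¹¹ m.
r₂ = 3.220×10⁹ km = 3.220×10¹² m.
Transfer ellipse a_t = (r₁ + r₂)/2 = 1.680×10¹² m.
At r₁: circular v_c1 = √(μ/r₁) = 30800 m/s; transfer-perihelion v_p = √[μ(2/r₁ − 1/a_t)] = 42640 m/s.
Δv₁ = v_p − v_c1 = 11840 m/s.
At r₂: circular v_c2 = √(μ/r₂) = 6420 m/s; transfer-aphelion v_a = √[μ(2/r₂ − 1/a_t)] = 1853 m/s.
Δv₂ = v_c2 − v_a = 4567 m/s.
Total Δv = Δv₁ + Δv₂ = 16410 m/s = 16.41 km/s.

Δv_total ≈ 16.4 km/s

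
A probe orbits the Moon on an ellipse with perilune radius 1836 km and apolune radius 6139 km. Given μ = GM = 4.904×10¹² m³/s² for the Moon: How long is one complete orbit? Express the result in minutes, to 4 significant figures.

T ≈ 376.5 minutes

Semi-major axis a = (r_p + r_a)/2 = (1836.0 + 6139.0)/2 = 3987.5 km = 3.988×10⁶ m.
By Kepler's third law T = 2π√(a³/μ) = 2π × 3.596×10³ = 2.259×10⁴ s.
= 376.5 minutes.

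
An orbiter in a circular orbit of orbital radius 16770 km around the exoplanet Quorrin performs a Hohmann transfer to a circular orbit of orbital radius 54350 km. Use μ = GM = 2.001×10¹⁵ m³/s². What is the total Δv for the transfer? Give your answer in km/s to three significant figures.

Δv_total ≈ 4.48 km/s

r₁ = 16770 km = 1.677×10⁷ m.
r₂ = 54350 km = 5.435×10⁷ m.
Transfer ellipse a_t = (r₁ + r₂)/2 = 3.556×10⁷ m.
At r₁: circular v_c1 = √(μ/r₁) = 10920 m/s; transfer-periapsis v_p = √[μ(2/r₁ − 1/a_t)] = 13500 m/s.
Δv₁ = v_p − v_c1 = 2581 m/s.
At r₂: circular v_c2 = √(μ/r₂) = 6068 m/s; transfer-apoapsis v_a = √[μ(2/r₂ − 1/a_t)] = 4167 m/s.
Δv₂ = v_c2 − v_a = 1901 m/s.
Total Δv = Δv₁ + Δv₂ = 4482 m/s = 4.482 km/s.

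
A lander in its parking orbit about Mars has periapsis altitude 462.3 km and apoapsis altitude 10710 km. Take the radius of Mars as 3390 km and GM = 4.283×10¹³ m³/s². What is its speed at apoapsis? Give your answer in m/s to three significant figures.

r_p = 3390 + 462.3 = 3852.3 km = 3.8523×10⁶ m.
r_a = 3390 + 10710 = 14100 km = 1.4100×10⁷ m.
Semi-major axis a = (r_p + r_a)/2 = 8976.1 km = 8.976×10⁶ m.
Vis-viva: v² = μ(2/r − 1/a) = 4.283×10¹³ × (1.418×10⁻⁷ − 1.114×10⁻⁷) = 1.304×10⁶ m²/s².
v = 1142 m/s.

v ≈ 1140 m/s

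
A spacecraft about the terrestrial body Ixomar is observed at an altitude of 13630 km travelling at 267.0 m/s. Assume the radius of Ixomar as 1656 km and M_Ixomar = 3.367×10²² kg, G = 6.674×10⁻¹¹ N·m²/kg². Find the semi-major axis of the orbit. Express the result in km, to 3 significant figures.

μ = GM = 6.674×10⁻¹¹ × 3.367×10²² = 2.247×10¹² m³/s².
r = 1656 + 13630 = 15286 km = 1.529×10⁷ m.
Specific orbital energy ε = v²/2 − μ/r = (267.0)²/2 − 2.247×10¹²/1.529×10⁷ = -1.114×10⁵ J/kg.
Since ε = −μ/(2a), a = −μ/(2ε) = 1.009×10⁷ m = 10089 km.

a ≈ 10100 km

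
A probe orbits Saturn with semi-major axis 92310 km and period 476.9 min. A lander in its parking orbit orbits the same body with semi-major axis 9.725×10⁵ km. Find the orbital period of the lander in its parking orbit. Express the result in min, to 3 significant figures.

Kepler's third law: T² ∝ a³, so T₂ = T₁ (a₂/a₁)^(3/2).
a₂/a₁ = 10.54, (a₂/a₁)^(3/2) = 34.19.
T₂ = 476.9 × 34.19 = 16310 min.

T₂ ≈ 16300 min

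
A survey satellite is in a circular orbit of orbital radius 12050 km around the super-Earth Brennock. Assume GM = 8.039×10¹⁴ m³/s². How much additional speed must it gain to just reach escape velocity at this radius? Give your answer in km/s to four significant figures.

Δv ≈ 3.383 km/s

r = 12050 km = 1.205×10⁷ m.
Circular speed v_c = √(μ/r) = 8168 m/s.
Escape speed v_esc = √(2μ/r) = √2 × v_c = 11550 m/s.
Δv = v_esc − v_c = 3383 m/s = 3.383 km/s.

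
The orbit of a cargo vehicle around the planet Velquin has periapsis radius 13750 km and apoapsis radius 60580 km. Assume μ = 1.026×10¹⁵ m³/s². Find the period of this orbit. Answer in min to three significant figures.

Semi-major axis a = (r_p + r_a)/2 = (13750 + 60580)/2 = 37165 km = 3.716×10⁷ m.
By Kepler's third law T = 2π√(a³/μ) = 2π × 7.073×10³ = 4.444×10⁴ s.
= 740.7 min.

T ≈ 741 min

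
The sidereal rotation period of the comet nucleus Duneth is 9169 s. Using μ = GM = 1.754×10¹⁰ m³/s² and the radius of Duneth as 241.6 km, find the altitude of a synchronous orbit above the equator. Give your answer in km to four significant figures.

A synchronous orbit has period T, so by Kepler's third law a = (μT²/4π²)^(1/3).
μT²/4π² = 1.754×10¹⁰ × (9.169×10³)² / 39.48 = 3.735×10¹⁶ m³.
a = 3.343×10⁵ m = 334.28 km.
Altitude h = a − R = 334.28 − 241.6 = 92.676 km.

h_sync ≈ 92.68 km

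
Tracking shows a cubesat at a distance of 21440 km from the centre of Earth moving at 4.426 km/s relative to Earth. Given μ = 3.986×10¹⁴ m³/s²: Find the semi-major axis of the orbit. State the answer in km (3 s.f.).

r = 2.144×10⁷ m.
Specific orbital energy ε = v²/2 − μ/r = (4426)²/2 − 3.986×10¹⁴/2.144×10⁷ = -8.797×10⁶ J/kg.
Since ε = −μ/(2a), a = −μ/(2ε) = 2.266×10⁷ m = 22656 km.

a ≈ 22700 km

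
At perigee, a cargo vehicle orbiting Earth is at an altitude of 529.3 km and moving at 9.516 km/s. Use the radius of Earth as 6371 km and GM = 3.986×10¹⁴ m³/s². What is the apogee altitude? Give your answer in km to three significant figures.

apogee altitude ≈ 18600 km

r_p = 6371 + 529.3 = 6900.3 km = 6.900×10⁶ m.
Specific energy ε = v²/2 − μ/r = -1.249×10⁷ J/kg, so a = −μ/(2ε) = 1.596×10⁷ m.
The apsides satisfy r_p + r_a = 2a, so the apogee radius is 2a − r_p = 2.502×10⁷ m = 25017 km.
Apogee altitude = 25017 − 6371 = 18646 km.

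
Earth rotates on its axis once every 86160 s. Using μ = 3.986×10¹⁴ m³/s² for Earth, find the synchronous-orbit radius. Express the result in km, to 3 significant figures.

A synchronous orbit has period T, so by Kepler's third law a = (μT²/4π²)^(1/3).
μT²/4π² = 3.986×10¹⁴ × (8.616×10⁴)² / 39.48 = 7.495×10²² m³.
a = 4.216×10⁷ m = 42163 km.

r_sync ≈ 42200 km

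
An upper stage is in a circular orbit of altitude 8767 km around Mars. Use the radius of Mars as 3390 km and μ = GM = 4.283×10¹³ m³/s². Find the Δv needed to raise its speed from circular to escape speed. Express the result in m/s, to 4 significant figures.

Δv ≈ 777.5 m/s

r = 3390 + 8767 = 12157 km = 1.2157×10⁷ m.
Circular speed v_c = √(μ/r) = 1877 m/s.
Escape speed v_esc = √(2μ/r) = √2 × v_c = 2654 m/s.
Δv = v_esc − v_c = 777.5 m/s.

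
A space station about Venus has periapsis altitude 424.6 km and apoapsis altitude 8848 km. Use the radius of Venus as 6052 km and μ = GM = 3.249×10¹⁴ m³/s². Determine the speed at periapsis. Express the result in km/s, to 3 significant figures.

r_p = 6052 + 424.6 = 6476.6 km = 6.4766×10⁶ m.
r_a = 6052 + 8848 = 14900 km = 1.4900×10⁷ m.
Semi-major axis a = (r_p + r_a)/2 = 10688 km = 1.069×10⁷ m.
Vis-viva: v² = μ(2/r − 1/a) = 3.249×10¹⁴ × (3.088×10⁻⁷ − 9.356×10⁻⁸) = 6.993×10⁷ m²/s².
v = 8363 m/s = 8.363 km/s.

v ≈ 8.36 km/s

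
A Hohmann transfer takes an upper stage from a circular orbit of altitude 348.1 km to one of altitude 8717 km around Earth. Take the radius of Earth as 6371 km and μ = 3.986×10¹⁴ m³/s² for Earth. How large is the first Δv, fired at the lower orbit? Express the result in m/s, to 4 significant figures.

Δv ≈ 1358 m/s

r₁ = 6371 + 348.1 = 6719.1 km = 6.7191×10⁶ m.
r₂ = 6371 + 8717 = 15088 km = 1.5088×10⁷ m.
Transfer ellipse a_t = (r₁ + r₂)/2 = 1.090×10⁷ m.
At r₁: circular v_c1 = √(μ/r₁) = 7702 m/s; transfer-perigee v_p = √[μ(2/r₁ − 1/a_t)] = 9060 m/s.
Δv₁ = v_p − v_c1 = 1358 m/s.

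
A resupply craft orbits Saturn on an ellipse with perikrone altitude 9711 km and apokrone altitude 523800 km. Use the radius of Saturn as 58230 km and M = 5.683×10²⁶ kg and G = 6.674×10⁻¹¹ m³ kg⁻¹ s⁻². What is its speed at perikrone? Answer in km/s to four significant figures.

v ≈ 31.62 km/s

μ = GM = 6.674×10⁻¹¹ × 5.683×10²⁶ = 3.793×10¹⁶ m³/s².
r_p = 58230 + 9711 = 67941 km = 6.7941×10⁷ m.
r_a = 58230 + 523800 = 582030 km = 5.8203×10⁸ m.
Semi-major axis a = (r_p + r_a)/2 = 3.2499×10⁵ km = 3.250×10⁸ m.
Vis-viva: v² = μ(2/r − 1/a) = 3.793×10¹⁶ × (2.944×10⁻⁸ − 3.077×10⁻⁹) = 9.998×10⁸ m²/s².
v = 31620 m/s = 31.62 km/s.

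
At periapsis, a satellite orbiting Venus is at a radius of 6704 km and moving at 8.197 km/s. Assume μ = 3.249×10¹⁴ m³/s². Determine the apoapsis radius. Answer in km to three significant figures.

r_p = 6.704×10⁶ m.
Specific energy ε = v²/2 − μ/r = -1.487×10⁷ J/kg, so a = −μ/(2ε) = 1.093×10⁷ m.
The apsides satisfy r_p + r_a = 2a, so the apoapsis radius is 2a − r_p = 1.515×10⁷ m = 15148 km.

apoapsis radius ≈ 15100 km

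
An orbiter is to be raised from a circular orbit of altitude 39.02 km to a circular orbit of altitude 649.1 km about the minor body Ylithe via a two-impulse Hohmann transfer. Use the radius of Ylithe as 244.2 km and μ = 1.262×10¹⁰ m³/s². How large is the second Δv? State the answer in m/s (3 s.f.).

r₁ = 244.2 + 39.02 = 283.22 km = 2.8322×10⁵ m.
r₂ = 244.2 + 649.1 = 893.30 km = 8.9330×10⁵ m.
Transfer ellipse a_t = (r₁ + r₂)/2 = 5.883×10⁵ m.
At r₁: circular v_c1 = √(μ/r₁) = 211.1 m/s; transfer-periapsis v_p = √[μ(2/r₁ − 1/a_t)] = 260.1 m/s.
At r₂: circular v_c2 = √(μ/r₂) = 118.9 m/s; transfer-apoapsis v_a = √[μ(2/r₂ − 1/a_t)] = 82.47 m/s.
Δv₂ = v_c2 − v_a = 36.39 m/s.

Δv ≈ 36.4 m/s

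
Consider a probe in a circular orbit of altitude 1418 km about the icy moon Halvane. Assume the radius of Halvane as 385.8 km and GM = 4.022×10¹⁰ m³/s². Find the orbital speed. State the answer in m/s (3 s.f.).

r = 385.8 + 1418 = 1803.8 km = 1.8038×10⁶ m.
For a circular orbit v = √(μ/r) = √(4.022×10¹⁰ / 1.804×10⁶) = √(2.230×10⁴) = 149.3 m/s.

v ≈ 149 m/s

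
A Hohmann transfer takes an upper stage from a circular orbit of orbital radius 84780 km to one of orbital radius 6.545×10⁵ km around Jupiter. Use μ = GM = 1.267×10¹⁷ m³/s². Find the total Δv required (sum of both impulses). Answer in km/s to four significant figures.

Δv_total ≈ 20.03 km/s

r₁ = 84780 km = 8.478×10⁷ m.
r₂ = 6.545×10⁵ km = 6.545×10⁸ m.
Transfer ellipse a_t = (r₁ + r₂)/2 = 3.696×10⁸ m.
At r₁: circular v_c1 = √(μ/r₁) = 38660 m/s; transfer-perijove v_p = √[μ(2/r₁ − 1/a_t)] = 51440 m/s.
Δv₁ = v_p − v_c1 = 12780 m/s.
At r₂: circular v_c2 = √(μ/r₂) = 13910 m/s; transfer-apojove v_a = √[μ(2/r₂ − 1/a_t)] = 6663 m/s.
Δv₂ = v_c2 − v_a = 7250 m/s.
Total Δv = Δv₁ + Δv₂ = 20030 m/s = 20.03 km/s.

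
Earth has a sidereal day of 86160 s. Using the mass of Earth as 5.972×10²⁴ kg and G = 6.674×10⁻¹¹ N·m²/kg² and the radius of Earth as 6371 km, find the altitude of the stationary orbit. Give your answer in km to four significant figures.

μ = GM = 6.674×10⁻¹¹ × 5.972×10²⁴ = 3.986×10¹⁴ m³/s².
A synchronous orbit has period T, so by Kepler's third law a = (μT²/4π²)^(1/3).
μT²/4π² = 3.986×10¹⁴ × (8.616×10⁴)² / 39.48 = 7.495×10²² m³.
a = 4.216×10⁷ m = 42162 km.
Altitude h = a − R = 42162 − 6371 = 35791 km.

h_sync ≈ 35790 km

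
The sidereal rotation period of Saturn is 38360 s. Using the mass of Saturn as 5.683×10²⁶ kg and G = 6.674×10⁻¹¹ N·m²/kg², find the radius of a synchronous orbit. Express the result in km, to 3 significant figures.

μ = GM = 6.674×10⁻¹¹ × 5.683×10²⁶ = 3.793×10¹⁶ m³/s².
A synchronous orbit has period T, so by Kepler's third law a = (μT²/4π²)^(1/3).
μT²/4π² = 3.793×10¹⁶ × (3.836×10⁴)² / 39.48 = 1.414×10²⁴ m³.
a = 1.122×10⁸ m = 1.1223×10⁵ km.

r_sync ≈ 1.12×10⁵ km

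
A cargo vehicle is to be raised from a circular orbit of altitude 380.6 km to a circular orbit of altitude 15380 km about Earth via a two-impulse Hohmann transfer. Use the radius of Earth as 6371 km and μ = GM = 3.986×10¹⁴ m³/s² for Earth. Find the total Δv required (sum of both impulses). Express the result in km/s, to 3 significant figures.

Δv_total ≈ 3.14 km/s

r₁ = 6371 + 380.6 = 6751.6 km = 6.7516×10⁶ m.
r₂ = 6371 + 15380 = 21751 km = 2.1751×10⁷ m.
Transfer ellipse a_t = (r₁ + r₂)/2 = 1.425×10⁷ m.
At r₁: circular v_c1 = √(μ/r₁) = 7684 m/s; transfer-perigee v_p = √[μ(2/r₁ − 1/a_t)] = 9492 m/s.
Δv₁ = v_p − v_c1 = 1809 m/s.
At r₂: circular v_c2 = √(μ/r₂) = 4281 m/s; transfer-apogee v_a = √[μ(2/r₂ − 1/a_t)] = 2946 m/s.
Δv₂ = v_c2 − v_a = 1334 m/s.
Total Δv = Δv₁ + Δv₂ = 3143 m/s = 3.143 km/s.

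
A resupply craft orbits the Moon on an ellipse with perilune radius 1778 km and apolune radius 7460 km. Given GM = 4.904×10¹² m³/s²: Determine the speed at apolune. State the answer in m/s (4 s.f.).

Semi-major axis a = (r_p + r_a)/2 = 4619.0 km = 4.619×10⁶ m.
Vis-viva: v² = μ(2/r − 1/a) = 4.904×10¹² × (2.681×10⁻⁷ − 2.165×10⁻⁷) = 2.530×10⁵ m²/s².
v = 503.0 m/s.

v ≈ 503.0 m/s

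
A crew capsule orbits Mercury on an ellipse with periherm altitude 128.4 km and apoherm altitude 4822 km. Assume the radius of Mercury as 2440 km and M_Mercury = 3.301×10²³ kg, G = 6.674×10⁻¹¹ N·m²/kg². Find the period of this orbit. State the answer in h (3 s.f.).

μ = GM = 6.674×10⁻¹¹ × 3.301×10²³ = 2.203×10¹³ m³/s².
r_p = 2440 + 128.4 = 2568.4 km = 2.5684×10⁶ m.
r_a = 2440 + 4822 = 7262.0 km = 7.2620×10⁶ m.
Semi-major axis a = (r_p + r_a)/2 = (2568.4 + 7262.0)/2 = 4915.2 km = 4.915×10⁶ m.
By Kepler's third law T = 2π√(a³/μ) = 2π × 2.322×10³ = 1.459×10⁴ s.
= 4.052 h.

T ≈ 4.05 h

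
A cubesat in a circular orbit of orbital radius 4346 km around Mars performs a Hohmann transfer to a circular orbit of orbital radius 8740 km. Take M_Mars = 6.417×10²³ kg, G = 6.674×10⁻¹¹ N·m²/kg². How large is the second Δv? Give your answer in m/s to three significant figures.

μ = GM = 6.674×10⁻¹¹ × 6.417×10²³ = 4.283×10¹³ m³/s².
r₁ = 4346 km = 4.346×10⁶ m.
r₂ = 8740 km = 8.740×10⁶ m.
Transfer ellipse a_t = (r₁ + r₂)/2 = 6.543×10⁶ m.
At r₁: circular v_c1 = √(μ/r₁) = 3139 m/s; transfer-periapsis v_p = √[μ(2/r₁ − 1/a_t)] = 3628 m/s.
At r₂: circular v_c2 = √(μ/r₂) = 2214 m/s; transfer-apoapsis v_a = √[μ(2/r₂ − 1/a_t)] = 1804 m/s.
Δv₂ = v_c2 − v_a = 409.5 m/s.

Δv ≈ 410 m/s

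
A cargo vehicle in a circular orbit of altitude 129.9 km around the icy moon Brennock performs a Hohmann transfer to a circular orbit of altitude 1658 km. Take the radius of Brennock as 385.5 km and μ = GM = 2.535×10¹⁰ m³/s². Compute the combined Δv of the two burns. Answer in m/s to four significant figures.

Δv_total ≈ 99.19 m/s

r₁ = 385.5 + 129.9 = 515.40 km = 5.1540×10⁵ m.
r₂ = 385.5 + 1658 = 2043.5 km = 2.0435×10⁶ m.
Transfer ellipse a_t = (r₁ + r₂)/2 = 1.279×10⁶ m.
At r₁: circular v_c1 = √(μ/r₁) = 221.8 m/s; transfer-periapsis v_p = √[μ(2/r₁ − 1/a_t)] = 280.3 m/s.
Δv₁ = v_p − v_c1 = 58.50 m/s.
At r₂: circular v_c2 = √(μ/r₂) = 111.4 m/s; transfer-apoapsis v_a = √[μ(2/r₂ − 1/a_t)] = 70.69 m/s.
Δv₂ = v_c2 − v_a = 40.69 m/s.
Total Δv = Δv₁ + Δv₂ = 99.19 m/s.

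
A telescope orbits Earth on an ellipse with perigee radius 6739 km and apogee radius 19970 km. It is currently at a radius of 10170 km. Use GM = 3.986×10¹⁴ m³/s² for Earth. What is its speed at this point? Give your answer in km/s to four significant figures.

v ≈ 6.967 km/s

Semi-major axis a = (r_p + r_a)/2 = 13354 km = 1.335×10⁷ m.
Vis-viva: v² = μ(2/r − 1/a) = 3.986×10¹⁴ × (1.967×10⁻⁷ − 7.488×10⁻⁸) = 4.854×10⁷ m²/s².
v = 6967 m/s = 6.967 km/s.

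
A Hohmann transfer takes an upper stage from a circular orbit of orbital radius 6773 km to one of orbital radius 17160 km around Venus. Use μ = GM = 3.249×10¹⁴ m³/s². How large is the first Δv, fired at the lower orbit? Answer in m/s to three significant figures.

r₁ = 6773 km = 6.773×10⁶ m.
r₂ = 17160 km = 1.716×10⁷ m.
Transfer ellipse a_t = (r₁ + r₂)/2 = 1.197×10⁷ m.
At r₁: circular v_c1 = √(μ/r₁) = 6926 m/s; transfer-periapsis v_p = √[μ(2/r₁ − 1/a_t)] = 8294 m/s.
Δv₁ = v_p − v_c1 = 1368 m/s.

Δv ≈ 1370 m/s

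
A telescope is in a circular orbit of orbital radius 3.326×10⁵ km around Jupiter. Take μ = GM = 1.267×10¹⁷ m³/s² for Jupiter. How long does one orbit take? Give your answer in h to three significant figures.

r = 3.326×10⁵ km = 3.326×10⁸ m.
Kepler's third law: T = 2π√(r³/μ) = 2π√((3.326×10⁸)³ / 1.267×10¹⁷).
r³/μ = 2.904×10⁸ s², so T = 2π × 1.704×10⁴ = 1.071×10⁵ s.
Converting: 1.071×10⁵ s ÷ 3600 = 29.74 h.

T ≈ 29.7 h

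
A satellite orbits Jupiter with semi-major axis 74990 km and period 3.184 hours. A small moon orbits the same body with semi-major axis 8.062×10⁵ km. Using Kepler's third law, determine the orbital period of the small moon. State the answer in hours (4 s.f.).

T₂ ≈ 112.2 hours

Kepler's third law: T² ∝ a³, so T₂ = T₁ (a₂/a₁)^(3/2).
a₂/a₁ = 10.75, (a₂/a₁)^(3/2) = 35.25.
T₂ = 3.184 × 35.25 = 112.2 hours.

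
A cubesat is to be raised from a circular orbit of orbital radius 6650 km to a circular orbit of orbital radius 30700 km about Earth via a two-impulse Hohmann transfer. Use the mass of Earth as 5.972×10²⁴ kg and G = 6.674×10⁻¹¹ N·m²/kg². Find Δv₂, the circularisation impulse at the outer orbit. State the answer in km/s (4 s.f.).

μ = GM = 6.674×10⁻¹¹ × 5.972×10²⁴ = 3.986×10¹⁴ m³/s².
r₁ = 6650 km = 6.650×10⁶ m.
r₂ = 30700 km = 3.070×10⁷ m.
Transfer ellipse a_t = (r₁ + r₂)/2 = 1.868×10⁷ m.
At r₁: circular v_c1 = √(μ/r₁) = 7742 m/s; transfer-perigee v_p = √[μ(2/r₁ − 1/a_t)] = 9926 m/s.
At r₂: circular v_c2 = √(μ/r₂) = 3603 m/s; transfer-apogee v_a = √[μ(2/r₂ − 1/a_t)] = 2150 m/s.
Δv₂ = v_c2 − v_a = 1453 m/s.
= 1.453 km/s.

Δv ≈ 1.453 km/s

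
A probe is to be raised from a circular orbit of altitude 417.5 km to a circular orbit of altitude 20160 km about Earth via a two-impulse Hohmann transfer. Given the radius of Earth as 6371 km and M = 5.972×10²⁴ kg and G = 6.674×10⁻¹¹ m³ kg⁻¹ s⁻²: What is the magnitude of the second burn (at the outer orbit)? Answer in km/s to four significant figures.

μ = GM = 6.674×10⁻¹¹ × 5.972×10²⁴ = 3.986×10¹⁴ m³/s².
r₁ = 6371 + 417.5 = 6788.5 km = 6.7885×10⁶ m.
r₂ = 6371 + 20160 = 26531 km = 2.6531×10⁷ m.
Transfer ellipse a_t = (r₁ + r₂)/2 = 1.666×10⁷ m.
At r₁: circular v_c1 = √(μ/r₁) = 7662 m/s; transfer-perigee v_p = √[μ(2/r₁ − 1/a_t)] = 9670 m/s.
At r₂: circular v_c2 = √(μ/r₂) = 3876 m/s; transfer-apogee v_a = √[μ(2/r₂ − 1/a_t)] = 2474 m/s.
Δv₂ = v_c2 − v_a = 1402 m/s.
= 1.402 km/s.

Δv ≈ 1.402 km/s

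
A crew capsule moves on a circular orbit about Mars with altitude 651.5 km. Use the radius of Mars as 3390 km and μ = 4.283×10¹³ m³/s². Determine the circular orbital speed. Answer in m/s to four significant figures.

r = 3390 + 651.5 = 4041.5 km = 4.0415×10⁶ m.
For a circular orbit v = √(μ/r) = √(4.283×10¹³ / 4.042×10⁶) = √(1.060×10⁷) = 3255 m/s.

v ≈ 3255 m/s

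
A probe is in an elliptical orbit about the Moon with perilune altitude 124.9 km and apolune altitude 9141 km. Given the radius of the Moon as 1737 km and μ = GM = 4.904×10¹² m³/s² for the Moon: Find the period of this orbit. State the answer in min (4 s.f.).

r_p = 1737 + 124.9 = 1861.9 km = 1.8619×10⁶ m.
r_a = 1737 + 9141 = 10878 km = 1.0878×10⁷ m.
Semi-major axis a = (r_p + r_a)/2 = (1861.9 + 10878)/2 = 6369.9 km = 6.370×10⁶ m.
By Kepler's third law T = 2π√(a³/μ) = 2π × 7.260×10³ = 4.562×10⁴ s.
= 760.3 min.

T ≈ 760.3 min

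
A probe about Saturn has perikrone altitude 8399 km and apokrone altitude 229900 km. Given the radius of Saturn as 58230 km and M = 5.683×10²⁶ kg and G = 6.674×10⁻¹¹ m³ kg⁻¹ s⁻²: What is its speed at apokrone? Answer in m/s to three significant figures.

v ≈ 7030 m/s

μ = GM = 6.674×10⁻¹¹ × 5.683×10²⁶ = 3.793×10¹⁶ m³/s².
r_p = 58230 + 8399 = 66629 km = 6.6629×10⁷ m.
r_a = 58230 + 229900 = 288130 km = 2.8813×10⁸ m.
Semi-major axis a = (r_p + r_a)/2 = 1.7738×10⁵ km = 1.774×10⁸ m.
Vis-viva: v² = μ(2/r − 1/a) = 3.793×10¹⁶ × (6.941×10⁻⁹ − 5.638×10⁻⁹) = 4.945×10⁷ m²/s².
v = 7032 m/s.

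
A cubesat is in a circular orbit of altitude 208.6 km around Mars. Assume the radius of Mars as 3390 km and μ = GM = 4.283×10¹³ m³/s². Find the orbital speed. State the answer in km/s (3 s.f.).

v ≈ 3.45 km/s

r = 3390 + 208.6 = 3598.6 km = 3.5986×10⁶ m.
For a circular orbit v = √(μ/r) = √(4.283×10¹³ / 3.599×10⁶) = √(1.190×10⁷) = 3450 m/s.
That is 3.450 km/s.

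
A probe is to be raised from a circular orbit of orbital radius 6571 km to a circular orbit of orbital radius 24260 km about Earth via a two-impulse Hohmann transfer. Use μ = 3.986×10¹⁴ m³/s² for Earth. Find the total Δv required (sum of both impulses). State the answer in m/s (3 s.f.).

Δv_total ≈ 3390 m/s

r₁ = 6571 km = 6.571×10⁶ m.
r₂ = 24260 km = 2.426×10⁷ m.
Transfer ellipse a_t = (r₁ + r₂)/2 = 1.542×10⁷ m.
At r₁: circular v_c1 = √(μ/r₁) = 7788 m/s; transfer-perigee v_p = √[μ(2/r₁ − 1/a_t)] = 9771 m/s.
Δv₁ = v_p − v_c1 = 1982 m/s.
At r₂: circular v_c2 = √(μ/r₂) = 4053 m/s; transfer-apogee v_a = √[μ(2/r₂ − 1/a_t)] = 2646 m/s.
Δv₂ = v_c2 − v_a = 1407 m/s.
Total Δv = Δv₁ + Δv₂ = 3389 m/s.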